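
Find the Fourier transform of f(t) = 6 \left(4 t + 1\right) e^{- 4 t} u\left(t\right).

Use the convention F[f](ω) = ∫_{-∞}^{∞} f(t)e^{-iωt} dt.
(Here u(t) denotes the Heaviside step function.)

F(ω) = \frac{6 \left(- i \omega - 8\right)}{\omega^{2} - 8 i \omega - 16}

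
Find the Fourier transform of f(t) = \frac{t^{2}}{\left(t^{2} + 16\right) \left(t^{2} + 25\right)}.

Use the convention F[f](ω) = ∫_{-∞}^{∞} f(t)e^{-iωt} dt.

F(ω) = \frac{\pi \left(5 - 4 e^{\left|{\omega}\right|}\right) e^{- 5 \left|{\omega}\right|}}{9}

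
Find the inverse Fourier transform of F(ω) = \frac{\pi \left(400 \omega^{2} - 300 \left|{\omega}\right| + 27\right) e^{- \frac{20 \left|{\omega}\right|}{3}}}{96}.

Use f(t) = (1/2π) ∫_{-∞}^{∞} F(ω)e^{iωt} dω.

f(t) = \frac{5 t^{4}}{\left(t^{2} + \frac{400}{9}\right)^{3}}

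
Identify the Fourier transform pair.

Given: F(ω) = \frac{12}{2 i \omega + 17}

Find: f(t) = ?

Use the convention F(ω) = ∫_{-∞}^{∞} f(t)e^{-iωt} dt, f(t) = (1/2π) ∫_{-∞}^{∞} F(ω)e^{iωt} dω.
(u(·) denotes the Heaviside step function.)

f(t) = 6 e^{- \frac{17 t}{2}} u\left(t\right)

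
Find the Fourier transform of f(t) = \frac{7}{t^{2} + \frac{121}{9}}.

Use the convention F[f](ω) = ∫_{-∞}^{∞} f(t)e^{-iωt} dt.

F(ω) = \frac{21 \pi e^{- \frac{11 \left|{\omega}\right|}{3}}}{11}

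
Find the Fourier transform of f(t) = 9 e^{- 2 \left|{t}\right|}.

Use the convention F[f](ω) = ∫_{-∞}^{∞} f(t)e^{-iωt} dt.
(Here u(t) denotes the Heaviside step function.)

F(ω) = \frac{36}{\omega^{2} + 4}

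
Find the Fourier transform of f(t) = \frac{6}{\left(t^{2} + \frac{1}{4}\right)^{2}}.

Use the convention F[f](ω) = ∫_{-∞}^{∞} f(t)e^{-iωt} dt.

F(ω) = 12 \pi \left(\left|{\omega}\right| + 2\right) e^{- \frac{\left|{\omega}\right|}{2}}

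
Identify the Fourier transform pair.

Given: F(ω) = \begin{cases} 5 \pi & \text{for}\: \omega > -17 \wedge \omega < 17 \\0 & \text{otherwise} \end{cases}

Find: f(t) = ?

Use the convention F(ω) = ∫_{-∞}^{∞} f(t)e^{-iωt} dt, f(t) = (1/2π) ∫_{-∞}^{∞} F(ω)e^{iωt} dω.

f(t) = \frac{5 \sin{\left(17 t \right)}}{t}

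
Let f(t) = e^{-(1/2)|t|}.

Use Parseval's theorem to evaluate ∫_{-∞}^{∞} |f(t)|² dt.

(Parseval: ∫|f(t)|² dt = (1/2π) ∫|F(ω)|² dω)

∫|f(t)|² dt = 2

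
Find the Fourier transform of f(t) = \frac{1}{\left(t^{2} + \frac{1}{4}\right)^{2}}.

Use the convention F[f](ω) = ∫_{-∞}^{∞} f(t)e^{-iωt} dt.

F(ω) = 2 \pi \left(\left|{\omega}\right| + 2\right) e^{- \frac{\left|{\omega}\right|}{2}}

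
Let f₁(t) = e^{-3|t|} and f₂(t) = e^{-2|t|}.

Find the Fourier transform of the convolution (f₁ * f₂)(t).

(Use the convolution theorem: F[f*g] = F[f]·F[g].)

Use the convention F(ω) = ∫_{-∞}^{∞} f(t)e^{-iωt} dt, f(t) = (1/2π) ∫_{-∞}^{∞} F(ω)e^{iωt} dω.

F[f₁*f₂](ω) = \frac{24}{\left(\omega^{2} + 4\right) \left(\omega^{2} + 9\right)}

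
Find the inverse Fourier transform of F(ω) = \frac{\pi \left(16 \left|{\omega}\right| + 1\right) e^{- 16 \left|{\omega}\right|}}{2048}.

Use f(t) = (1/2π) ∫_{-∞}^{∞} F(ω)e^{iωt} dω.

f(t) = \frac{4}{\left(t^{2} + 256\right)^{2}}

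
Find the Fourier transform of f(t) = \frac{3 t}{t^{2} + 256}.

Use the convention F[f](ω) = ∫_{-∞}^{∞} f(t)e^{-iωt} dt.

F(ω) = - 3 i \pi e^{- 16 \left|{\omega}\right|} \operatorname{sign}{\left(\omega \right)}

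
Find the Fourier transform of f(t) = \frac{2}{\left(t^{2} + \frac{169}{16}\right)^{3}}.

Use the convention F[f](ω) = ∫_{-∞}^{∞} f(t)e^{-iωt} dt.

F(ω) = \frac{16 \pi \left(169 \omega^{2} + 156 \left|{\omega}\right| + 48\right) e^{- \frac{13 \left|{\omega}\right|}{4}}}{371293}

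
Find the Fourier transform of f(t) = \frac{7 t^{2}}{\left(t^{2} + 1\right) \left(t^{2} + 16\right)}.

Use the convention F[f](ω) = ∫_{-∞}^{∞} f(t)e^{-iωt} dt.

F(ω) = \frac{7 \pi \left(4 - e^{3 \left|{\omega}\right|}\right) e^{- 4 \left|{\omega}\right|}}{15}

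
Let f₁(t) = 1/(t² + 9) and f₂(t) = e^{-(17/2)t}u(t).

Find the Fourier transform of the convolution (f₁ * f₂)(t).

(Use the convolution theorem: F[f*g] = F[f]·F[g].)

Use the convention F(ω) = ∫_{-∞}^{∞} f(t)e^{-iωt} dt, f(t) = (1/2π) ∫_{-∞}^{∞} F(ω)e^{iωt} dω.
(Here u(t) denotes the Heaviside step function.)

F[f₁*f₂](ω) = \frac{2 \pi e^{- 3 \left|{\omega}\right|}}{3 \left(2 i \omega + 17\right)}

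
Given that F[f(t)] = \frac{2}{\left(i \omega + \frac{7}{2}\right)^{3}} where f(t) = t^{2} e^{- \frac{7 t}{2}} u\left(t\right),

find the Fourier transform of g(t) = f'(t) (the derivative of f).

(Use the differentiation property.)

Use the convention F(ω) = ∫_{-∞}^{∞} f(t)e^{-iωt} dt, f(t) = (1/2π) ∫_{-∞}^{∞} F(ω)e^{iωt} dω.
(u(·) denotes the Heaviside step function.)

F[g](ω) = \frac{16 i \omega}{\left(2 i \omega + 7\right)^{3}}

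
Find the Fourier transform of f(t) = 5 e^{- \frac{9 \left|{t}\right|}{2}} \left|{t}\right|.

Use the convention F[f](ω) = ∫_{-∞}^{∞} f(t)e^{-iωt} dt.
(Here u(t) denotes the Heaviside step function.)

F(ω) = \frac{40 \left(81 - 4 \omega^{2}\right)}{\left(4 \omega^{2} + 81\right)^{2}}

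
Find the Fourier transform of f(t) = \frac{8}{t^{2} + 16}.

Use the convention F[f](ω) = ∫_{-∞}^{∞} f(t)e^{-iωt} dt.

F(ω) = 2 \pi e^{- 4 \left|{\omega}\right|}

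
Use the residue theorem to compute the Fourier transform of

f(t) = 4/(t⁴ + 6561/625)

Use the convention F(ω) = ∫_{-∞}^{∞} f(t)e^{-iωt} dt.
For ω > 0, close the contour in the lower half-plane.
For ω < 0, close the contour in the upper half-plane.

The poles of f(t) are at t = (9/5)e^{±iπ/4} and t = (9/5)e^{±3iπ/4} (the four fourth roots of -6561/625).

Let g(z) = f(z)e^{-iωz}; for large |z| the factor e^{-iωz} decays in the lower half-plane when ω > 0 and in the upper half-plane when ω < 0.

Case ω > 0 (lower half-plane, clockwise contour ⇒ F(ω) = -2πi·ΣRes):
  Res_{z = - \frac{9 \sqrt{2}}{10} - \frac{9 \sqrt{2} i}{10}} g(z) = \frac{125 \sqrt{2} i \left(1 - i\right) e^{\frac{9 \sqrt{2} \omega \left(-1 + i\right)}{10}}}{1458}
  Res_{z = \frac{9 \sqrt{2}}{10} - \frac{9 \sqrt{2} i}{10}} g(z) = \frac{125 \sqrt{2} i \left(1 + i\right) e^{- \frac{9 \sqrt{2} \omega \left(1 + i\right)}{10}}}{1458}
  F(ω) = -2πi·ΣRes = \frac{125 \sqrt{2} \pi \left(\left(1 - i\right) e^{\frac{9 \sqrt{2} i \omega}{5}} + 1 + i\right) e^{- \frac{9 \sqrt{2} \omega \left(1 + i\right)}{10}}}{729} = \frac{500 \pi e^{- \frac{9 \sqrt{2} \omega}{10}} \sin{\left(\frac{9 \sqrt{2} \omega}{10} + \frac{\pi}{4} \right)}}{729}

Case ω < 0 (upper half-plane, counterclockwise contour ⇒ F(ω) = +2πi·ΣRes):
  Res_{z = \frac{9 \sqrt{2}}{10} + \frac{9 \sqrt{2} i}{10}} g(z) = \frac{125 \sqrt{2} i \left(-1 + i\right) e^{\frac{9 \sqrt{2} \omega \left(1 - i\right)}{10}}}{1458}
  Res_{z = - \frac{9 \sqrt{2}}{10} + \frac{9 \sqrt{2} i}{10}} g(z) = \frac{125 \sqrt{2} \left(1 - i\right) e^{\frac{9 \sqrt{2} \omega \left(1 + i\right)}{10}}}{1458}
  F(ω) = 2πi·ΣRes = - \frac{125 \sqrt{2} i \pi \left(i \left(1 - i\right) e^{\frac{9 \sqrt{2} \omega \left(1 - i\right)}{10}} - \left(1 - i\right) e^{\frac{9 \sqrt{2} \omega \left(1 + i\right)}{10}}\right)}{729} = \frac{500 \pi e^{\frac{9 \sqrt{2} \omega}{10}} \cos{\left(\frac{9 \sqrt{2} \omega}{10} + \frac{\pi}{4} \right)}}{729}

Both cases combine into a single formula in |ω|:

F(ω) = \frac{500 \pi e^{- \frac{9 \sqrt{2} \left|{\omega}\right|}{10}} \sin{\left(\frac{9 \sqrt{2} \left|{\omega}\right|}{10} + \frac{\pi}{4} \right)}}{729}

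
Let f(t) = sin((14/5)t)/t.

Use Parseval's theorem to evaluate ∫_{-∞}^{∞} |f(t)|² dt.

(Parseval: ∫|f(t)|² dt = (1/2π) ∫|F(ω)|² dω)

∫|f(t)|² dt = \frac{14 \pi}{5}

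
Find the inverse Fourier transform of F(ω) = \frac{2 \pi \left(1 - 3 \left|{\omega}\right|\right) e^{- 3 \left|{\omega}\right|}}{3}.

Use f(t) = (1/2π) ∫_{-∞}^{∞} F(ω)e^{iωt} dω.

f(t) = \frac{4 t^{2}}{\left(t^{2} + 9\right)^{2}}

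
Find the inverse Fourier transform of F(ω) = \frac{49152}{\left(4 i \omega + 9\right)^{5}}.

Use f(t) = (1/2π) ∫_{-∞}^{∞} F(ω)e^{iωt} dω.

f(t) = 2 t^{4} e^{- \frac{9 t}{4}} u\left(t\right)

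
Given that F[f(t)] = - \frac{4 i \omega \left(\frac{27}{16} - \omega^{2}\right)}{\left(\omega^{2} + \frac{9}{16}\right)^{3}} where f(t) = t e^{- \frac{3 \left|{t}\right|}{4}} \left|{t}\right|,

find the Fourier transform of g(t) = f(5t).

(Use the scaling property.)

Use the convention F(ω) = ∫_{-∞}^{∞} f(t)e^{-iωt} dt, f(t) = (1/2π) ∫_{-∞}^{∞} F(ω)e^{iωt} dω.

F[g](ω) = \frac{25600 i \omega \left(16 \omega^{2} - 675\right)}{\left(16 \omega^{2} + 225\right)^{3}}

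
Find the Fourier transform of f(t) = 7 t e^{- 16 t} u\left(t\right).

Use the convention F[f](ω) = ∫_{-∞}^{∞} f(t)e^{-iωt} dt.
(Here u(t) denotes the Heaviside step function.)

F(ω) = \frac{7}{\left(i \omega + 16\right)^{2}}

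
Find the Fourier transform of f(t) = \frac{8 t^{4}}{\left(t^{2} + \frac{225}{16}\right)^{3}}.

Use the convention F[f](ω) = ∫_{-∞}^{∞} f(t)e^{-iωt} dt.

F(ω) = \frac{\pi \left(75 \omega^{2} - 100 \left|{\omega}\right| + 16\right) e^{- \frac{15 \left|{\omega}\right|}{4}}}{20}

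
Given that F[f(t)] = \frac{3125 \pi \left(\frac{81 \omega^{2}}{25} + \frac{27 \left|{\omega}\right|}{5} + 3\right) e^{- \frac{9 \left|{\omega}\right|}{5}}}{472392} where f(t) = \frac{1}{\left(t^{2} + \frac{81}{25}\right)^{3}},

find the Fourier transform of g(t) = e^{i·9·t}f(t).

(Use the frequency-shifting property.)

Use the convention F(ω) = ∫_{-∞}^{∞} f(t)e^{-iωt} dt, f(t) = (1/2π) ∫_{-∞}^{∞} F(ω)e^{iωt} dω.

F[g](ω) = \frac{125 \pi \left(27 \left(\omega - 9\right)^{2} + 45 \left|{\omega - 9}\right| + 25\right) e^{- \frac{9 \left|{\omega - 9}\right|}{5}}}{157464}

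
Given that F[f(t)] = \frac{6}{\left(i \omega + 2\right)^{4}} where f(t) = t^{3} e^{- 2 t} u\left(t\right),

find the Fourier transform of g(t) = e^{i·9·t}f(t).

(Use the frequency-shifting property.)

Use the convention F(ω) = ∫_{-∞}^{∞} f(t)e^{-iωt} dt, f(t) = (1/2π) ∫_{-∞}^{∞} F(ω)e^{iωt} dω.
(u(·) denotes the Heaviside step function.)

F[g](ω) = \frac{6}{\left(i \left(\omega - 9\right) + 2\right)^{4}}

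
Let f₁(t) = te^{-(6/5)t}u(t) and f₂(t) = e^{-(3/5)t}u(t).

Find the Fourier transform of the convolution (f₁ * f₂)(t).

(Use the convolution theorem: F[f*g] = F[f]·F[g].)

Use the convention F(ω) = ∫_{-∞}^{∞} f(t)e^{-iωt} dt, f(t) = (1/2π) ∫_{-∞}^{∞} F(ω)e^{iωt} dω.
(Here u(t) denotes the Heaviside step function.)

F[f₁*f₂](ω) = \frac{125}{\left(5 i \omega + 3\right) \left(5 i \omega + 6\right)^{2}}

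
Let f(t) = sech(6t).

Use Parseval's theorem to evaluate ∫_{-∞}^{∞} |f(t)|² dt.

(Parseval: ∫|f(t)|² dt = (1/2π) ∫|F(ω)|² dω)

∫|f(t)|² dt = \frac{1}{3}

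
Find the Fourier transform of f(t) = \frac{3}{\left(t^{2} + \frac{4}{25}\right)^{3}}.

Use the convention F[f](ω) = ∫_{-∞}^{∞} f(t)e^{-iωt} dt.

F(ω) = \frac{375 \pi \left(4 \omega^{2} + 30 \left|{\omega}\right| + 75\right) e^{- \frac{2 \left|{\omega}\right|}{5}}}{256}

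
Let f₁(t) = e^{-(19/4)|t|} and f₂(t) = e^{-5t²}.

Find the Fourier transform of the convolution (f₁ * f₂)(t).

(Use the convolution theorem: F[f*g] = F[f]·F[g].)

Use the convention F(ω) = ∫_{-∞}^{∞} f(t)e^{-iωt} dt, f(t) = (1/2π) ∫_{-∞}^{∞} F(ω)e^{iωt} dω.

F[f₁*f₂](ω) = \frac{152 \sqrt{5} \sqrt{\pi} e^{- \frac{\omega^{2}}{20}}}{5 \left(16 \omega^{2} + 361\right)}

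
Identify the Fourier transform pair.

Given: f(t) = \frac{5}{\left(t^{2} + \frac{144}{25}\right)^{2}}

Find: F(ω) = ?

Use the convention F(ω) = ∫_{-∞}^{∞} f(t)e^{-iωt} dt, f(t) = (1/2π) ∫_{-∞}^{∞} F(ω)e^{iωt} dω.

F(ω) = \frac{125 \pi \left(12 \left|{\omega}\right| + 5\right) e^{- \frac{12 \left|{\omega}\right|}{5}}}{3456}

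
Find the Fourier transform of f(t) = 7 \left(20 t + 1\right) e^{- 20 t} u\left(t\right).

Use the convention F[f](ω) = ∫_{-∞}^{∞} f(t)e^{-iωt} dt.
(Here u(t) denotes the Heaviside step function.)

F(ω) = \frac{7 \left(- i \omega - 40\right)}{\omega^{2} - 40 i \omega - 400}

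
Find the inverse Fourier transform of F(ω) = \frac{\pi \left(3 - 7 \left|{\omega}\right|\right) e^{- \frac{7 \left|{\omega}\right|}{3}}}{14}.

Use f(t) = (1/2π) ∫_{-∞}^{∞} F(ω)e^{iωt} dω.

f(t) = \frac{t^{2}}{\left(t^{2} + \frac{49}{9}\right)^{2}}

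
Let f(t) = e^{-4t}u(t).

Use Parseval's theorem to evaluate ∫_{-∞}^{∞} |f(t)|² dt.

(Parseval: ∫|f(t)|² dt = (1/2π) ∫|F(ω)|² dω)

∫|f(t)|² dt = \frac{1}{8}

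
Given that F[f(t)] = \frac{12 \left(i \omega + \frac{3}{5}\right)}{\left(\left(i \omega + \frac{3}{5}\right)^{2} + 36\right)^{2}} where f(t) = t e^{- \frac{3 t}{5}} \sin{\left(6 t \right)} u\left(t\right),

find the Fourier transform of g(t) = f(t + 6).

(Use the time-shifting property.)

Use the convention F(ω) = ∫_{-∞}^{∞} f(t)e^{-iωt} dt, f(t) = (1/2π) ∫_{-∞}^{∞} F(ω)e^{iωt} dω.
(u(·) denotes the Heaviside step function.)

F[g](ω) = \frac{\left(7500 i \omega + 4500\right) e^{6 i \omega}}{\left(\left(5 i \omega + 3\right)^{2} + 900\right)^{2}}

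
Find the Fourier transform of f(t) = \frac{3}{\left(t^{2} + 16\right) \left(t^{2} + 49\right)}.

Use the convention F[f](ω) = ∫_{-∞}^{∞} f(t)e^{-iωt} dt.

F(ω) = \frac{\pi \left(7 e^{3 \left|{\omega}\right|} - 4\right) e^{- 7 \left|{\omega}\right|}}{308}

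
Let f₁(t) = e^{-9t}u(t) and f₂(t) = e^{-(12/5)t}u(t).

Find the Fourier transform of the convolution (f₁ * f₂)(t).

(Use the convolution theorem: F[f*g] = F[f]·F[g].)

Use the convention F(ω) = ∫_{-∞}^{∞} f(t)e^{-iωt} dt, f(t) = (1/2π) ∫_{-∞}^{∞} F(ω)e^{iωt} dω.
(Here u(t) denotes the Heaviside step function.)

F[f₁*f₂](ω) = \frac{5}{\left(i \omega + 9\right) \left(5 i \omega + 12\right)}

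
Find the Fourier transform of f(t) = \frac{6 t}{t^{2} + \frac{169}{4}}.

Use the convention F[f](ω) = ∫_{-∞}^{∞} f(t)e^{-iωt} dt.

F(ω) = - 6 i \pi e^{- \frac{13 \left|{\omega}\right|}{2}} \operatorname{sign}{\left(\omega \right)}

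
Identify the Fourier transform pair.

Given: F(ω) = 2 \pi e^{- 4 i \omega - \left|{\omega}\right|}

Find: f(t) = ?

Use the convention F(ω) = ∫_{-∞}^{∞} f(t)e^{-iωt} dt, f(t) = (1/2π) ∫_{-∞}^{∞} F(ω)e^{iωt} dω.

f(t) = \frac{2}{\left(t - 4\right)^{2} + 1}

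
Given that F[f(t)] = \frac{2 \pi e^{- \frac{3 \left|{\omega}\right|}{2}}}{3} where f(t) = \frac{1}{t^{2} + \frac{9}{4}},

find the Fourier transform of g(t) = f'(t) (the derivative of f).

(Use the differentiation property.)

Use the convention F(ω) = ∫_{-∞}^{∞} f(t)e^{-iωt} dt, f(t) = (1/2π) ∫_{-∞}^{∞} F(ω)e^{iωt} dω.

F[g](ω) = \frac{2 i \pi \omega e^{- \frac{3 \left|{\omega}\right|}{2}}}{3}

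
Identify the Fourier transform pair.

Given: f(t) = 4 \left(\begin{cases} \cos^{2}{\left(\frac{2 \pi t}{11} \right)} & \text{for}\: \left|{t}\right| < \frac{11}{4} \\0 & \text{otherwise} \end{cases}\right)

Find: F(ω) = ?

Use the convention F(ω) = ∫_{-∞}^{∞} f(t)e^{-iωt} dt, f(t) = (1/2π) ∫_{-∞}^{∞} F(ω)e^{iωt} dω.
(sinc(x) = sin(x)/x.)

F(ω) = - \frac{176 \pi^{2} \operatorname{sinc}{\left(\frac{11 \omega}{4} \right)}}{121 \omega^{2} - 16 \pi^{2}}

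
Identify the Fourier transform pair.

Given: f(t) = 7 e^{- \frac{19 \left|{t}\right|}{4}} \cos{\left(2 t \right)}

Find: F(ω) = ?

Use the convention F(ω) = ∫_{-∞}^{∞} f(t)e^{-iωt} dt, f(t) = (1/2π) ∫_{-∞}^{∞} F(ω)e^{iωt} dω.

F(ω) = \frac{1064 \left(16 \omega^{2} + 425\right)}{256 \omega^{4} + 9504 \omega^{2} + 180625}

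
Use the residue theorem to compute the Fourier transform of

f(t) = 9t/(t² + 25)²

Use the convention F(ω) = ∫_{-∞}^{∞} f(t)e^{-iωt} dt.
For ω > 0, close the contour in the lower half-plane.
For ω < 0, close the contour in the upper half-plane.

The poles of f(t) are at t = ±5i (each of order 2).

Let g(z) = f(z)e^{-iωz}; for large |z| the factor e^{-iωz} decays in the lower half-plane when ω > 0 and in the upper half-plane when ω < 0.

Case ω > 0 (lower half-plane, clockwise contour ⇒ F(ω) = -2πi·ΣRes):
  Res_{z = - 5 i} g(z) = \frac{9 \omega e^{- 5 \omega}}{20} (pole of order 2)
  F(ω) = -2πi·ΣRes = - \frac{9 i \pi \omega e^{- 5 \omega}}{10}

Case ω < 0 (upper half-plane, counterclockwise contour ⇒ F(ω) = +2πi·ΣRes):
  Res_{z = 5 i} g(z) = - \frac{9 \omega e^{5 \omega}}{20} (pole of order 2)
  F(ω) = 2πi·ΣRes = - \frac{9 i \pi \omega e^{5 \omega}}{10}

Both cases combine into a single formula in |ω|:

F(ω) = - \frac{9 i \pi \omega e^{- 5 \left|{\omega}\right|}}{10}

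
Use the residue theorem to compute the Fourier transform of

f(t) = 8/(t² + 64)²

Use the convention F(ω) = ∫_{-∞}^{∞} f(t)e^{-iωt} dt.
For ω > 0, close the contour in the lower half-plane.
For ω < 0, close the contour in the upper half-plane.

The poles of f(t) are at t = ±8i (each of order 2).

Let g(z) = f(z)e^{-iωz}; for large |z| the factor e^{-iωz} decays in the lower half-plane when ω > 0 and in the upper half-plane when ω < 0.

Case ω > 0 (lower half-plane, clockwise contour ⇒ F(ω) = -2πi·ΣRes):
  Res_{z = - 8 i} g(z) = \frac{i \left(8 \omega + 1\right) e^{- 8 \omega}}{256} (pole of order 2)
  F(ω) = -2πi·ΣRes = \frac{\pi \left(8 \omega + 1\right) e^{- 8 \omega}}{128}

Case ω < 0 (upper half-plane, counterclockwise contour ⇒ F(ω) = +2πi·ΣRes):
  Res_{z = 8 i} g(z) = \frac{i \left(8 \omega - 1\right) e^{8 \omega}}{256} (pole of order 2)
  F(ω) = 2πi·ΣRes = \frac{\pi \left(1 - 8 \omega\right) e^{8 \omega}}{128}

Both cases combine into a single formula in |ω|:

F(ω) = \frac{\pi \left(8 \left|{\omega}\right| + 1\right) e^{- 8 \left|{\omega}\right|}}{128}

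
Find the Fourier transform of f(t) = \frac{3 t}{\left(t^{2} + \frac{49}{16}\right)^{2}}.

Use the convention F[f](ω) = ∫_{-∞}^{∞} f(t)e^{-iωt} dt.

F(ω) = - \frac{6 i \pi \omega e^{- \frac{7 \left|{\omega}\right|}{4}}}{7}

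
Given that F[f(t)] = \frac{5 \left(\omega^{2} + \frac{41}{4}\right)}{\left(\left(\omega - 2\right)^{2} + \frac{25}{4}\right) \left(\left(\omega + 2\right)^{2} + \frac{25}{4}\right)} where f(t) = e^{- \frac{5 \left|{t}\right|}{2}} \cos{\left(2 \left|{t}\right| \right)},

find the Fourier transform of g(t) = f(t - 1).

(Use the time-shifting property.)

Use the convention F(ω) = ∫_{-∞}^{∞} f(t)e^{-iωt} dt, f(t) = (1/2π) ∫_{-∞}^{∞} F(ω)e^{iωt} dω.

F[g](ω) = \frac{20 \left(4 \omega^{2} + 41\right) e^{- i \omega}}{16 \omega^{4} + 72 \omega^{2} + 1681}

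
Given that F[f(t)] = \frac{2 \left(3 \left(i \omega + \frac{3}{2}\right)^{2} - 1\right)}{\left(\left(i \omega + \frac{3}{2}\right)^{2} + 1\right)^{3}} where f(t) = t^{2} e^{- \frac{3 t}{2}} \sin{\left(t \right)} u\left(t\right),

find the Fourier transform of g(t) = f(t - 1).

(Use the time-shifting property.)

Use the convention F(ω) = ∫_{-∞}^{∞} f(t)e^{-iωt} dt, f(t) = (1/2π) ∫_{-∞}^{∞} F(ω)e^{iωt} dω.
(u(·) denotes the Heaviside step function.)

F[g](ω) = \frac{32 \left(3 \left(2 i \omega + 3\right)^{2} - 4\right) e^{- i \omega}}{\left(\left(2 i \omega + 3\right)^{2} + 4\right)^{3}}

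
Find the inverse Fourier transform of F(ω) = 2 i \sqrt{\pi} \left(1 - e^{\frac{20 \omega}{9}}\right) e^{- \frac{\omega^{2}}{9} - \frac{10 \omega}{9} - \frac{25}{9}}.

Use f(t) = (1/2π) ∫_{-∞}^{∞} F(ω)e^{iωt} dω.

f(t) = 6 e^{- \frac{9 t^{2}}{4}} \sin{\left(5 t \right)}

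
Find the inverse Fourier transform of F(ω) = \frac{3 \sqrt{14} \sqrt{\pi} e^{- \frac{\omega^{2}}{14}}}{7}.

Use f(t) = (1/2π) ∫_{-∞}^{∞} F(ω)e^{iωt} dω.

f(t) = 3 e^{- \frac{7 t^{2}}{2}}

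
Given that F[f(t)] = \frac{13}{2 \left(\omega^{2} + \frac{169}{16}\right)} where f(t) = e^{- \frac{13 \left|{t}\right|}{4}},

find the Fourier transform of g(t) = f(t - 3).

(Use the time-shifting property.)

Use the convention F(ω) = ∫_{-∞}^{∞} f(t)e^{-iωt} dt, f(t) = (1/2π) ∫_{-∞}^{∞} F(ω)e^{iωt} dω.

F[g](ω) = \frac{104 e^{- 3 i \omega}}{16 \omega^{2} + 169}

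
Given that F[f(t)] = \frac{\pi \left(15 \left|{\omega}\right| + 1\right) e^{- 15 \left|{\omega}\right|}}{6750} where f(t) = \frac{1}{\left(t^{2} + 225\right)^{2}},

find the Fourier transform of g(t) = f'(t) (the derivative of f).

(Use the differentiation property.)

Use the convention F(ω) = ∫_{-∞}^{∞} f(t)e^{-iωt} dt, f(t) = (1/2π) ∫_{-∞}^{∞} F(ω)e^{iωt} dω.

F[g](ω) = \frac{i \pi \omega \left(15 \left|{\omega}\right| + 1\right) e^{- 15 \left|{\omega}\right|}}{6750}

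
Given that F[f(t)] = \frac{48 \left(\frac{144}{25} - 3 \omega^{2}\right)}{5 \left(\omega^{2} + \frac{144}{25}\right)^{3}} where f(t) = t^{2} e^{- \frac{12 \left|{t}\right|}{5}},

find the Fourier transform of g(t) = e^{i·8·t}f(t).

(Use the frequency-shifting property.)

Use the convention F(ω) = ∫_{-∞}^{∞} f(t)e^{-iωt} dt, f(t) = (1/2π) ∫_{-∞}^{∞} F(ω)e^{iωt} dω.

F[g](ω) = \frac{18000 \left(48 - 25 \left(\omega - 8\right)^{2}\right)}{\left(25 \left(\omega - 8\right)^{2} + 144\right)^{3}}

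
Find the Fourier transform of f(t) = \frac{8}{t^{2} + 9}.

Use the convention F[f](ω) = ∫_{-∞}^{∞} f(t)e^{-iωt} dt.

F(ω) = \frac{8 \pi e^{- 3 \left|{\omega}\right|}}{3}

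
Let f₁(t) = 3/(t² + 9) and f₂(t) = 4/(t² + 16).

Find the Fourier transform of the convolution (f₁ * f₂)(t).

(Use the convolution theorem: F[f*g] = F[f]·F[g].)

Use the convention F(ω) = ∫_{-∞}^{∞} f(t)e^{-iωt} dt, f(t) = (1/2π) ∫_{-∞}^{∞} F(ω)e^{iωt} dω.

F[f₁*f₂](ω) = \pi^{2} e^{- 7 \left|{\omega}\right|}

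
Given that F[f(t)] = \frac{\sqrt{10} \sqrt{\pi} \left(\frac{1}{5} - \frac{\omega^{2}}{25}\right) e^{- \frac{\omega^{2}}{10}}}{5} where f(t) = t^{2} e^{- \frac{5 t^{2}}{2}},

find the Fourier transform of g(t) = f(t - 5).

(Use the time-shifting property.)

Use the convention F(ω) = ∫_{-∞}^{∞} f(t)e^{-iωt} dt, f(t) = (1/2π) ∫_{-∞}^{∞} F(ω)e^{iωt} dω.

F[g](ω) = \frac{\sqrt{10} \sqrt{\pi} \left(5 - \omega^{2}\right) e^{- \frac{\omega \left(\omega + 50 i\right)}{10}}}{125}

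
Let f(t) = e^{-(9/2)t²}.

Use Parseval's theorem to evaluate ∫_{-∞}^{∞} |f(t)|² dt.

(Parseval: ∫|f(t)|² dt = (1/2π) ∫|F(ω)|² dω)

∫|f(t)|² dt = \frac{\sqrt{\pi}}{3}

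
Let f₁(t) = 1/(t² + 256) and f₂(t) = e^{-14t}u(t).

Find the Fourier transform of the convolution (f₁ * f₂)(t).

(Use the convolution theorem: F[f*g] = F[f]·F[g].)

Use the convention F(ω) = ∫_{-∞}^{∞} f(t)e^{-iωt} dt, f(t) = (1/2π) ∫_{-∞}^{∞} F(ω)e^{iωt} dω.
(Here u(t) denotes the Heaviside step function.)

F[f₁*f₂](ω) = \frac{\pi e^{- 16 \left|{\omega}\right|}}{16 \left(i \omega + 14\right)}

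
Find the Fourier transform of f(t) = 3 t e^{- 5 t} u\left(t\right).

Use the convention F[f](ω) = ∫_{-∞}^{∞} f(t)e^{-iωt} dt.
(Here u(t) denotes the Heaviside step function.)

F(ω) = \frac{3}{\left(i \omega + 5\right)^{2}}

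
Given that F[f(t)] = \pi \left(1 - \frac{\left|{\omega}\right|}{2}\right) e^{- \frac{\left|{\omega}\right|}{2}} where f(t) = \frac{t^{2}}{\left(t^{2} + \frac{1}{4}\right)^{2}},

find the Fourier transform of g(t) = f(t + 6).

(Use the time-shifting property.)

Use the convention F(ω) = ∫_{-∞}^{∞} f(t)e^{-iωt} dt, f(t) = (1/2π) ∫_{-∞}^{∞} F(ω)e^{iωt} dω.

F[g](ω) = - \frac{\pi \left(\left|{\omega}\right| - 2\right) e^{6 i \omega - \frac{\left|{\omega}\right|}{2}}}{2}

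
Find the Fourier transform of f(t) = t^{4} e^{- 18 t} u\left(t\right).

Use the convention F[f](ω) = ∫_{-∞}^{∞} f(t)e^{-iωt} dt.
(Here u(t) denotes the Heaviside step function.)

F(ω) = \frac{24}{\left(i \omega + 18\right)^{5}}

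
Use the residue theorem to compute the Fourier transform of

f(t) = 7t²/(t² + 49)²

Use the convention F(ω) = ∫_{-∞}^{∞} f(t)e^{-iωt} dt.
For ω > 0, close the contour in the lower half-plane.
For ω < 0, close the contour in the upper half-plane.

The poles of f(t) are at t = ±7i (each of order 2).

Let g(z) = f(z)e^{-iωz}; for large |z| the factor e^{-iωz} decays in the lower half-plane when ω > 0 and in the upper half-plane when ω < 0.

Case ω > 0 (lower half-plane, clockwise contour ⇒ F(ω) = -2πi·ΣRes):
  Res_{z = - 7 i} g(z) = \frac{i \left(1 - 7 \omega\right) e^{- 7 \omega}}{4} (pole of order 2)
  F(ω) = -2πi·ΣRes = \frac{\pi \left(1 - 7 \omega\right) e^{- 7 \omega}}{2}

Case ω < 0 (upper half-plane, counterclockwise contour ⇒ F(ω) = +2πi·ΣRes):
  Res_{z = 7 i} g(z) = \frac{i \left(- 7 \omega - 1\right) e^{7 \omega}}{4} (pole of order 2)
  F(ω) = 2πi·ΣRes = \frac{\pi \left(7 \omega + 1\right) e^{7 \omega}}{2}

Both cases combine into a single formula in |ω|:

F(ω) = \frac{\pi \left(1 - 7 \left|{\omega}\right|\right) e^{- 7 \left|{\omega}\right|}}{2}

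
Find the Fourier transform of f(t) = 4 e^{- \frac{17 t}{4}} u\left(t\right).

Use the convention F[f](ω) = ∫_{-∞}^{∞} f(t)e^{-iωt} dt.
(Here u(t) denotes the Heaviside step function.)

F(ω) = \frac{16}{4 i \omega + 17}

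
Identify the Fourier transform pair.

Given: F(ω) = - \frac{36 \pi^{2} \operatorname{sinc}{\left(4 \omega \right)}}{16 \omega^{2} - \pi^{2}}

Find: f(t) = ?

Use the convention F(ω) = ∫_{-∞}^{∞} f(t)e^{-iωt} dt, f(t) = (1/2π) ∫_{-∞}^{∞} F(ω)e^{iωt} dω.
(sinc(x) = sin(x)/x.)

f(t) = 9 \left(\begin{cases} \cos^{2}{\left(\frac{\pi t}{8} \right)} & \text{for}\: \left|{t}\right| < 4 \\0 & \text{otherwise} \end{cases}\right)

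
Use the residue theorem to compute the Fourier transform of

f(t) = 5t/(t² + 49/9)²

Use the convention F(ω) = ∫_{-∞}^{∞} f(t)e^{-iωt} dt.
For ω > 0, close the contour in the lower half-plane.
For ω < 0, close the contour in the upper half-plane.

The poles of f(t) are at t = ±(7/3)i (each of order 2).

Let g(z) = f(z)e^{-iωz}; for large |z| the factor e^{-iωz} decays in the lower half-plane when ω > 0 and in the upper half-plane when ω < 0.

Case ω > 0 (lower half-plane, clockwise contour ⇒ F(ω) = -2πi·ΣRes):
  Res_{z = - \frac{7 i}{3}} g(z) = \frac{15 \omega e^{- \frac{7 \omega}{3}}}{28} (pole of order 2)
  F(ω) = -2πi·ΣRes = - \frac{15 i \pi \omega e^{- \frac{7 \omega}{3}}}{14}

Case ω < 0 (upper half-plane, counterclockwise contour ⇒ F(ω) = +2πi·ΣRes):
  Res_{z = \frac{7 i}{3}} g(z) = - \frac{15 \omega e^{\frac{7 \omega}{3}}}{28} (pole of order 2)
  F(ω) = 2πi·ΣRes = - \frac{15 i \pi \omega e^{\frac{7 \omega}{3}}}{14}

Both cases combine into a single formula in |ω|:

F(ω) = - \frac{15 i \pi \omega e^{- \frac{7 \left|{\omega}\right|}{3}}}{14}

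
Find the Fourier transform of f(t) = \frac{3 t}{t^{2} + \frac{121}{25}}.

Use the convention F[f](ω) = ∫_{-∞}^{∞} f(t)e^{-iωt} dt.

F(ω) = - 3 i \pi e^{- \frac{11 \left|{\omega}\right|}{5}} \operatorname{sign}{\left(\omega \right)}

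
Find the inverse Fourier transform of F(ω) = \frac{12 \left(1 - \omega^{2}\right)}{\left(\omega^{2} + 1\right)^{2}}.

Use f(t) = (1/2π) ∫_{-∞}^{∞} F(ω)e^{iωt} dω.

f(t) = 6 e^{- \left|{t}\right|} \left|{t}\right|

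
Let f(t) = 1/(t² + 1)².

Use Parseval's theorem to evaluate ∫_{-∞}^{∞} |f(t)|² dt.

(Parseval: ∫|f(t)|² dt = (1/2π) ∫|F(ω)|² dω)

∫|f(t)|² dt = \frac{5 \pi}{16}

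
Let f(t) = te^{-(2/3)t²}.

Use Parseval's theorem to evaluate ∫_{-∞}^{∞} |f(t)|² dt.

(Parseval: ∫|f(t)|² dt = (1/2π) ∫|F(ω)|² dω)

∫|f(t)|² dt = \frac{3 \sqrt{3} \sqrt{\pi}}{16}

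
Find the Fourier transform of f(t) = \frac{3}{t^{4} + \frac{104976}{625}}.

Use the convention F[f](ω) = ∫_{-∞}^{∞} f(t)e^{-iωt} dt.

F(ω) = \frac{125 \pi e^{- \frac{9 \sqrt{2} \left|{\omega}\right|}{5}} \sin{\left(\frac{9 \sqrt{2} \left|{\omega}\right|}{5} + \frac{\pi}{4} \right)}}{1944}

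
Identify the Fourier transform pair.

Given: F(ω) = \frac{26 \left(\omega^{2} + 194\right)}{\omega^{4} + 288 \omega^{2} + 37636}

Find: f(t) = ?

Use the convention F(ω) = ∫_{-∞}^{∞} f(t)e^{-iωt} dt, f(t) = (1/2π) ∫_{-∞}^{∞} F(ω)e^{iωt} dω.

f(t) = e^{- 13 \left|{t}\right|} \cos{\left(5 \left|{t}\right| \right)}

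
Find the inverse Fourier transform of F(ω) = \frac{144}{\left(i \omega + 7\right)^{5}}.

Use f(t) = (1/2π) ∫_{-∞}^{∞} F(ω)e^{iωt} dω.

f(t) = 6 t^{4} e^{- 7 t} u\left(t\right)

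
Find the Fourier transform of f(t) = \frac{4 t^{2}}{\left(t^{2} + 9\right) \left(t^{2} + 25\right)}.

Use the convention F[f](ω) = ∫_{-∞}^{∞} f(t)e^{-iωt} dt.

F(ω) = \frac{\pi \left(5 - 3 e^{2 \left|{\omega}\right|}\right) e^{- 5 \left|{\omega}\right|}}{4}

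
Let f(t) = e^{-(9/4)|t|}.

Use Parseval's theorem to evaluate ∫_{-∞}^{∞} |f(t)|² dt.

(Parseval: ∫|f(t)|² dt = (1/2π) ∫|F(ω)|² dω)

∫|f(t)|² dt = \frac{4}{9}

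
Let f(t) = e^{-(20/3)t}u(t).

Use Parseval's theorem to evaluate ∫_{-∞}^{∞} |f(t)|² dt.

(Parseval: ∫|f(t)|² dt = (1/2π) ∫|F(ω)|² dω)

∫|f(t)|² dt = \frac{3}{40}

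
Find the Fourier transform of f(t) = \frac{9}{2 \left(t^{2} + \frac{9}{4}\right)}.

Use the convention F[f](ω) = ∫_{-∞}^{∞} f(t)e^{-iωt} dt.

F(ω) = 3 \pi e^{- \frac{3 \left|{\omega}\right|}{2}}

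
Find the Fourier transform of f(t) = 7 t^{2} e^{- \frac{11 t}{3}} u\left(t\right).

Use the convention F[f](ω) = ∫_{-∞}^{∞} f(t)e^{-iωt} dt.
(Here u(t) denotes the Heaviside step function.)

F(ω) = \frac{378}{\left(3 i \omega + 11\right)^{3}}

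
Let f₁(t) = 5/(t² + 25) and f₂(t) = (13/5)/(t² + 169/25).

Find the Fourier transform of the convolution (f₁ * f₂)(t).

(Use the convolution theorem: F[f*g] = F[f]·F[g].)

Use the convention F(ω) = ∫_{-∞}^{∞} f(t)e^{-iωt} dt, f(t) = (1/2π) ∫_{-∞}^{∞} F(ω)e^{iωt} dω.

F[f₁*f₂](ω) = \pi^{2} e^{- \frac{38 \left|{\omega}\right|}{5}}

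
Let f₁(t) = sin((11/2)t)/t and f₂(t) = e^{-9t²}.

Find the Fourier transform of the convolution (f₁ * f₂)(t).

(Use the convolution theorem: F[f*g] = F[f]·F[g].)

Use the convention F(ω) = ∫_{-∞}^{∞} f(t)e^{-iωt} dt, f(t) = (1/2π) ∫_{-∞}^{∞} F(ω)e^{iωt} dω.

F[f₁*f₂](ω) = \begin{cases} \frac{\pi^{\frac{3}{2}} e^{- \frac{\omega^{2}}{36}}}{3} & \text{for}\: \omega > - \frac{11}{2} \wedge \omega < \frac{11}{2} \\0 & \text{otherwise} \end{cases}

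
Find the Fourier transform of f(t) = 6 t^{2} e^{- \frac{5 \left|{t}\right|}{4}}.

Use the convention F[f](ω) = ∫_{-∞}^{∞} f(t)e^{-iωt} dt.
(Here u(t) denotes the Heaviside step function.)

F(ω) = \frac{7680 \left(25 - 48 \omega^{2}\right)}{\left(16 \omega^{2} + 25\right)^{3}}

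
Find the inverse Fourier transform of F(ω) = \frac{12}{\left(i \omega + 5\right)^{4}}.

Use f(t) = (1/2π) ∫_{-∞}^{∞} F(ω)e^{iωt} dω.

f(t) = 2 t^{3} e^{- 5 t} u\left(t\right)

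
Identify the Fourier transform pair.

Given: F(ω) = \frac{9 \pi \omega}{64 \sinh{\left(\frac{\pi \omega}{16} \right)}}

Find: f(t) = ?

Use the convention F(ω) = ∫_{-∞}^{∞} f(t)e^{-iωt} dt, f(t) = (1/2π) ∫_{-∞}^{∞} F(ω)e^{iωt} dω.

f(t) = \frac{9}{\cosh^{2}{\left(8 t \right)}}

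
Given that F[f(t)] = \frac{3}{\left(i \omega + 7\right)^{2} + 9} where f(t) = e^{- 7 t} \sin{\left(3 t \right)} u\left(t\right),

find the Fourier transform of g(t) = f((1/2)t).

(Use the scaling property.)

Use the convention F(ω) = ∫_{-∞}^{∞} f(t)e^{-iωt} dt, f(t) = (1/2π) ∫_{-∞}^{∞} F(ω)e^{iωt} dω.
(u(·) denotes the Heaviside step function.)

F[g](ω) = \frac{6}{\left(2 i \omega + 7\right)^{2} + 9}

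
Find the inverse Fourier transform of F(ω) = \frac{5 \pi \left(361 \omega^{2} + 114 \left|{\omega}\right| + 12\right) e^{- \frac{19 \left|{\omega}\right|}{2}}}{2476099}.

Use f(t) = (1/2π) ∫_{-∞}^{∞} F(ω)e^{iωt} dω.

f(t) = \frac{5}{\left(t^{2} + \frac{361}{4}\right)^{3}}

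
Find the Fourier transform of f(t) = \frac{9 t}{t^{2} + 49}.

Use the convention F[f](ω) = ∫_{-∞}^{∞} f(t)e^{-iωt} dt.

F(ω) = - 9 i \pi e^{- 7 \left|{\omega}\right|} \operatorname{sign}{\left(\omega \right)}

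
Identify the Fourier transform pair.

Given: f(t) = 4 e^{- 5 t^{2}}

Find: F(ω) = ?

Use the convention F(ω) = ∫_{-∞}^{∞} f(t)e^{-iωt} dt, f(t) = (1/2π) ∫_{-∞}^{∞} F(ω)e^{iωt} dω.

F(ω) = \frac{4 \sqrt{5} \sqrt{\pi} e^{- \frac{\omega^{2}}{20}}}{5}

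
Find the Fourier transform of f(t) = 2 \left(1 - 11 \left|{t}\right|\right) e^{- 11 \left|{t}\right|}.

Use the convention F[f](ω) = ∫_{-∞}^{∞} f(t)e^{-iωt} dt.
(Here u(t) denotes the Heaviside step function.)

F(ω) = \frac{88 \omega^{2}}{\left(\omega^{2} + 121\right)^{2}}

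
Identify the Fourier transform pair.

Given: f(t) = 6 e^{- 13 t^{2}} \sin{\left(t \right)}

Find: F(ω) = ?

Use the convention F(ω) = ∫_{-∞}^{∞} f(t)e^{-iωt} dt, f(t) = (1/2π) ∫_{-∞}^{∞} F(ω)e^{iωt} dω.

F(ω) = \frac{3 \sqrt{13} i \sqrt{\pi} \left(1 - e^{\frac{\omega}{13}}\right) e^{- \frac{\omega^{2}}{52} - \frac{\omega}{26} - \frac{1}{52}}}{13}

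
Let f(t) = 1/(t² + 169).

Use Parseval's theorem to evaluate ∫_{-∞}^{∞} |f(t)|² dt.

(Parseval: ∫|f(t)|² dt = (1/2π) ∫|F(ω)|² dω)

∫|f(t)|² dt = \frac{\pi}{4394}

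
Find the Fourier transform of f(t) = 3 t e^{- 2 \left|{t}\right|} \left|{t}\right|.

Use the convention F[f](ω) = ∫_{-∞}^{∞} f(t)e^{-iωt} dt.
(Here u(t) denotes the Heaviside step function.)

F(ω) = \frac{12 i \omega \left(\omega^{2} - 12\right)}{\left(\omega^{2} + 4\right)^{3}}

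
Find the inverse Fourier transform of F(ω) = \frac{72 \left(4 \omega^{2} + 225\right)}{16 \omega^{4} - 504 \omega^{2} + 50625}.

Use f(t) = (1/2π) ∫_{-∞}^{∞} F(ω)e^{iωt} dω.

f(t) = 2 e^{- \frac{9 \left|{t}\right|}{2}} \cos{\left(6 \left|{t}\right| \right)}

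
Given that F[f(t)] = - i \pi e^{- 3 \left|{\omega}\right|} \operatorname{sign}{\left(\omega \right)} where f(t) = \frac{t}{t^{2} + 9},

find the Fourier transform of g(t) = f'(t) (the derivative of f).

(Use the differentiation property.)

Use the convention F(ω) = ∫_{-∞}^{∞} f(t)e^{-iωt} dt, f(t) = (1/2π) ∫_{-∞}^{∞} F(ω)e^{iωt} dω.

F[g](ω) = \pi \omega e^{- 3 \left|{\omega}\right|} \operatorname{sign}{\left(\omega \right)}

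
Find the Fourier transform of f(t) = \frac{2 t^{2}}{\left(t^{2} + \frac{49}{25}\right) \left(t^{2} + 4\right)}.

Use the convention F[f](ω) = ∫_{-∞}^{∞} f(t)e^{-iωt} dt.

F(ω) = \frac{100 \pi e^{- 2 \left|{\omega}\right|}}{51} - \frac{70 \pi e^{- \frac{7 \left|{\omega}\right|}{5}}}{51}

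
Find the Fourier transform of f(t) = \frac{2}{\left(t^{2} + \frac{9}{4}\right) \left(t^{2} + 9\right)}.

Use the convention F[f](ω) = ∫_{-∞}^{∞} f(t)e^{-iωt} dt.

F(ω) = - \frac{8 \pi e^{- 3 \left|{\omega}\right|}}{81} + \frac{16 \pi e^{- \frac{3 \left|{\omega}\right|}{2}}}{81}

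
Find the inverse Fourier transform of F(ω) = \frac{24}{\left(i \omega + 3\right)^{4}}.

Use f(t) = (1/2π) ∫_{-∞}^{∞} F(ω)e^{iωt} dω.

f(t) = 4 t^{3} e^{- 3 t} u\left(t\right)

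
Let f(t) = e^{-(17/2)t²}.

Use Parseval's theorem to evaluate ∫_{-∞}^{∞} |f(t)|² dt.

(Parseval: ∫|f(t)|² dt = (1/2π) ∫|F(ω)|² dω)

∫|f(t)|² dt = \frac{\sqrt{17} \sqrt{\pi}}{17}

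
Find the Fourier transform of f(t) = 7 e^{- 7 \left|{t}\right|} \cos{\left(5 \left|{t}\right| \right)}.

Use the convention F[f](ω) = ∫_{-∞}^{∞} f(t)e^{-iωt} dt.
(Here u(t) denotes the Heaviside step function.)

F(ω) = \frac{98 \left(\omega^{2} + 74\right)}{\omega^{4} + 48 \omega^{2} + 5476}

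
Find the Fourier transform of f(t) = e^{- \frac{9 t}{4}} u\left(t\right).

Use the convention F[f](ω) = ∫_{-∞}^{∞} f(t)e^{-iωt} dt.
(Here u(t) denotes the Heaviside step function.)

F(ω) = \frac{4}{4 i \omega + 9}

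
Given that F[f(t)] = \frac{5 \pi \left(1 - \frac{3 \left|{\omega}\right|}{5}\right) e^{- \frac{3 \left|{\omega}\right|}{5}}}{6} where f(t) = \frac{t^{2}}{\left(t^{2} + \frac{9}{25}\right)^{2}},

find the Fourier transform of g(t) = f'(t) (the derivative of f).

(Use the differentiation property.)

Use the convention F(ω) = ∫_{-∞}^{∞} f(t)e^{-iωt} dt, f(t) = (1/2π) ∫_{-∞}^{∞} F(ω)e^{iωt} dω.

F[g](ω) = \frac{i \pi \omega \left(5 - 3 \left|{\omega}\right|\right) e^{- \frac{3 \left|{\omega}\right|}{5}}}{6}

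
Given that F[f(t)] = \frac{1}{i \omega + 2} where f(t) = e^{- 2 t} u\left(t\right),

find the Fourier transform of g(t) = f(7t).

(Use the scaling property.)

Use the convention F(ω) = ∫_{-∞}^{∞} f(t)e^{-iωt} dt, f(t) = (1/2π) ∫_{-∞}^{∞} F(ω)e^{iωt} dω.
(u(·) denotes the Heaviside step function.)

F[g](ω) = \frac{1}{i \omega + 14}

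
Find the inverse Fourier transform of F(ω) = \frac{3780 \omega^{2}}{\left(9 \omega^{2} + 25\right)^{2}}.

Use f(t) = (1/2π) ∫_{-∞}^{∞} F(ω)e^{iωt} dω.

f(t) = 7 \left(1 - \frac{5 \left|{t}\right|}{3}\right) e^{- \frac{5 \left|{t}\right|}{3}}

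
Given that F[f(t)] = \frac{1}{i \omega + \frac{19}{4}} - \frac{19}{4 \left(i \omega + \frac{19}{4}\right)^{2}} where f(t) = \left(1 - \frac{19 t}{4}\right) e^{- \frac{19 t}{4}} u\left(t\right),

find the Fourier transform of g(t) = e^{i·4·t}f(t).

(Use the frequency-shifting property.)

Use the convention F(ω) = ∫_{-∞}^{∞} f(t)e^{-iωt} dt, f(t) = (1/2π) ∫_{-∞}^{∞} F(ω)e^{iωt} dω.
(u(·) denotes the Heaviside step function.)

F[g](ω) = \frac{16 i \left(4 - \omega\right)}{16 \omega^{2} - 8 \omega \left(16 + 19 i\right) - 105 + 608 i}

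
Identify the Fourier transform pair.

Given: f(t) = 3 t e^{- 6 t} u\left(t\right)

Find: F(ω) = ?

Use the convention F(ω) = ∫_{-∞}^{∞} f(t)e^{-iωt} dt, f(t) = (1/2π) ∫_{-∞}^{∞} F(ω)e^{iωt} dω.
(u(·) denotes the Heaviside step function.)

F(ω) = \frac{3}{\left(i \omega + 6\right)^{2}}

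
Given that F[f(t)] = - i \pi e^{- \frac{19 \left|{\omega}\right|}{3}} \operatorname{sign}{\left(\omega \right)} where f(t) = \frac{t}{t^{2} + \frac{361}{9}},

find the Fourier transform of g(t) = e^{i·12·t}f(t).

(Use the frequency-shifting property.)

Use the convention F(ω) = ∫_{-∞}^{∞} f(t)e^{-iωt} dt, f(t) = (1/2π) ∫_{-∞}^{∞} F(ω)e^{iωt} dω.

F[g](ω) = - i \pi e^{- \frac{19 \left|{\omega - 12}\right|}{3}} \operatorname{sign}{\left(\omega - 12 \right)}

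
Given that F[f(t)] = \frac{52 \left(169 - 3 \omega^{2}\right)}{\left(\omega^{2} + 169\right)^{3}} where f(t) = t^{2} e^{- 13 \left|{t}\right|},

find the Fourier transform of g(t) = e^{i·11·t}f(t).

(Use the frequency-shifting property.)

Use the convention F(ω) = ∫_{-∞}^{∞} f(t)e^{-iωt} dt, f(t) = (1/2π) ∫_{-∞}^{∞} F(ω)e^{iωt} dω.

F[g](ω) = \frac{52 \left(169 - 3 \left(\omega - 11\right)^{2}\right)}{\left(\left(\omega - 11\right)^{2} + 169\right)^{3}}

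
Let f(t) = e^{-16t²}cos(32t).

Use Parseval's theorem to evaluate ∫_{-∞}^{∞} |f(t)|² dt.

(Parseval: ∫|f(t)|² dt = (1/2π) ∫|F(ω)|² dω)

∫|f(t)|² dt = \frac{\sqrt{2} \sqrt{\pi} \left(1 + e^{32}\right)}{16 e^{32}}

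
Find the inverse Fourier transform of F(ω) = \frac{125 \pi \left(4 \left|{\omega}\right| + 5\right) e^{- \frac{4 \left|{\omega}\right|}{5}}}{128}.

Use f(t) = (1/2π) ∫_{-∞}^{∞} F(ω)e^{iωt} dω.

f(t) = \frac{5}{\left(t^{2} + \frac{16}{25}\right)^{2}}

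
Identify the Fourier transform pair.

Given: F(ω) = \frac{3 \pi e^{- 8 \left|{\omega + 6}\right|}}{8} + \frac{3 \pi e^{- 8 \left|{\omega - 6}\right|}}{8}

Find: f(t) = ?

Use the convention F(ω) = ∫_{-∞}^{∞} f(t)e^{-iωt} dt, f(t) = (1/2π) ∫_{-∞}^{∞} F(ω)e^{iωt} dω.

f(t) = \frac{6 \cos{\left(6 t \right)}}{t^{2} + 64}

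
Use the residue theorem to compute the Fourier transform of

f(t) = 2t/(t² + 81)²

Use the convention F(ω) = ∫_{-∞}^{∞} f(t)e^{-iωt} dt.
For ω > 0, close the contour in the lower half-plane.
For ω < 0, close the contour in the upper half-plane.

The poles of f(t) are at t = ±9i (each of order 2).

Let g(z) = f(z)e^{-iωz}; for large |z| the factor e^{-iωz} decays in the lower half-plane when ω > 0 and in the upper half-plane when ω < 0.

Case ω > 0 (lower half-plane, clockwise contour ⇒ F(ω) = -2πi·ΣRes):
  Res_{z = - 9 i} g(z) = \frac{\omega e^{- 9 \omega}}{18} (pole of order 2)
  F(ω) = -2πi·ΣRes = - \frac{i \pi \omega e^{- 9 \omega}}{9}

Case ω < 0 (upper half-plane, counterclockwise contour ⇒ F(ω) = +2πi·ΣRes):
  Res_{z = 9 i} g(z) = - \frac{\omega e^{9 \omega}}{18} (pole of order 2)
  F(ω) = 2πi·ΣRes = - \frac{i \pi \omega e^{9 \omega}}{9}

Both cases combine into a single formula in |ω|:

F(ω) = - \frac{i \pi \omega e^{- 9 \left|{\omega}\right|}}{9}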